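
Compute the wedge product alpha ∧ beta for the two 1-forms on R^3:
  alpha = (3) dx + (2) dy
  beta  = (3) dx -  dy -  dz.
alpha ∧ beta = (-9) dx ∧ dy + (-3) dx ∧ dz + (-2) dy ∧ dz

Distribute the wedge, using dx_i ∧ dx_j = -dx_j ∧ dx_i and dx_i ∧ dx_i = 0. For each pair (i, j) with i < j, the coefficient of dx_i ∧ dx_j in alpha ∧ beta is (alpha_i * beta_j - alpha_j * beta_i). Collecting: alpha ∧ beta = (-9) dx ∧ dy + (-3) dx ∧ dz + (-2) dy ∧ dz.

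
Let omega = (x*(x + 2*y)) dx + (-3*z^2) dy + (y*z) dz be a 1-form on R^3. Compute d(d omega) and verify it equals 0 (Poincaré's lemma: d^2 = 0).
d(d omega) = 0

Step 1: d omega = sum_{i<j} (∂f_j/∂x_i - ∂f_i/∂x_j) dx_i ∧ dx_j:
  coeff of dx ∧ dy: -2*x
  coeff of dx ∧ dz: 0
  coeff of dy ∧ dz: 7*z
Step 2: Apply d again to each 2-form coefficient. The only possible 3-form in R^3 is dx ∧ dy ∧ dz, with coefficient
  ∂(coeff of dy∧dz)/∂x - ∂(coeff of dx∧dz)/∂y + ∂(coeff of dx∧dy)/∂z
  = ∂/∂x (7*z) - ∂/∂y (0) + ∂/∂z (-2*x).
Each of these terms simplifies to sums of mixed partials that cancel in pairs. The result is 0 (by equality of mixed partials for smooth functions — Schwarz / Clairaut).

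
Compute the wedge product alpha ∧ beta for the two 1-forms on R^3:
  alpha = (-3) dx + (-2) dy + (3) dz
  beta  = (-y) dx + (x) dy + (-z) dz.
alpha ∧ beta = (-3*x - 2*y) dx ∧ dy + (3*y + 3*z) dx ∧ dz + (-3*x + 2*z) dy ∧ dz

Distribute the wedge, using dx_i ∧ dx_j = -dx_j ∧ dx_i and dx_i ∧ dx_i = 0. For each pair (i, j) with i < j, the coefficient of dx_i ∧ dx_j in alpha ∧ beta is (alpha_i * beta_j - alpha_j * beta_i). Collecting: alpha ∧ beta = (-3*x - 2*y) dx ∧ dy + (3*y + 3*z) dx ∧ dz + (-3*x + 2*z) dy ∧ dz.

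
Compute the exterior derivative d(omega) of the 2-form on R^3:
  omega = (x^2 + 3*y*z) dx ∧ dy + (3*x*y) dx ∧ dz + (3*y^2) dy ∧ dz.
d(omega) = (-3*x + 3*y) dx ∧ dy ∧ dz

For a 2-form omega = sum_{i<j} g_{ij} dx_i ∧ dx_j, the exterior derivative is
  d(omega) = sum_{i<j} d(g_{ij}) ∧ dx_i ∧ dx_j = sum_{i<j, k} (∂g_{ij}/∂x_k) dx_k ∧ dx_i ∧ dx_j.
Expand each term, using dx_k ∧ dx_i ∧ dx_j = sgn(permutation) dx_{(a)} ∧ dx_{(b)} ∧ dx_{(c)} with (a < b < c) sorted:
  d(x^2 + 3*y*z) includes (∂/∂z)(x^2 + 3*y*z) dz = (3*y) dz, which multiplied by dx ∧ dy gives (3*y) dx ∧ dy ∧ dz
  d(3*x*y) includes (∂/∂y)(3*x*y) dy = (3*x) dy, which multiplied by dx ∧ dz gives (-3*x) dx ∧ dy ∧ dz
Collecting like 3-forms: d(omega) = (-3*x + 3*y) dx ∧ dy ∧ dz.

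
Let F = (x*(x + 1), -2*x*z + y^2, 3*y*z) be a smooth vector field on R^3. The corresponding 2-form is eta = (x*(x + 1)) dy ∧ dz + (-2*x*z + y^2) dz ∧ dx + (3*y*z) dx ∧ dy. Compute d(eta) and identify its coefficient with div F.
d(eta) = (2*x + 5*y + 1) dx ∧ dy ∧ dz; div F = 2*x + 5*y + 1

For a 2-form in R^3 of the form above, applying d gives a 3-form with coefficient ∂P/∂x + ∂Q/∂y + ∂R/∂z:
  ∂P/∂x = 2*x + 1
  ∂Q/∂y = 2*y
  ∂R/∂z = 3*y
Sum = 2*x + 5*y + 1, which is exactly div F.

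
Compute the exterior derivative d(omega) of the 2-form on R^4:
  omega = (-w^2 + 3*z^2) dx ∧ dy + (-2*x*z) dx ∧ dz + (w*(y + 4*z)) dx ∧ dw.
d(omega) = (6*z) dx ∧ dy ∧ dz + (-3*w) dx ∧ dy ∧ dw + (-4*w) dx ∧ dz ∧ dw

For a 2-form omega = sum_{i<j} g_{ij} dx_i ∧ dx_j, the exterior derivative is
  d(omega) = sum_{i<j} d(g_{ij}) ∧ dx_i ∧ dx_j = sum_{i<j, k} (∂g_{ij}/∂x_k) dx_k ∧ dx_i ∧ dx_j.
Expand each term, using dx_k ∧ dx_i ∧ dx_j = sgn(permutation) dx_{(a)} ∧ dx_{(b)} ∧ dx_{(c)} with (a < b < c) sorted:
  d(-w^2 + 3*z^2) includes (∂/∂z)(-w^2 + 3*z^2) dz = (6*z) dz, which multiplied by dx ∧ dy gives (6*z) dx ∧ dy ∧ dz
  d(-w^2 + 3*z^2) includes (∂/∂w)(-w^2 + 3*z^2) dw = (-2*w) dw, which multiplied by dx ∧ dy gives (-2*w) dx ∧ dy ∧ dw
  d(w*(y + 4*z)) includes (∂/∂y)(w*(y + 4*z)) dy = (w) dy, which multiplied by dx ∧ dw gives (-w) dx ∧ dy ∧ dw
  d(w*(y + 4*z)) includes (∂/∂z)(w*(y + 4*z)) dz = (4*w) dz, which multiplied by dx ∧ dw gives (-4*w) dx ∧ dz ∧ dw
Collecting like 3-forms: d(omega) = (6*z) dx ∧ dy ∧ dz + (-3*w) dx ∧ dy ∧ dw + (-4*w) dx ∧ dz ∧ dw.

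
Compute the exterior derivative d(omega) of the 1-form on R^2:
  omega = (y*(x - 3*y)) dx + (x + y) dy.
d(omega) = (-x + 6*y + 1) dx ∧ dy

For a 1-form omega = sum_i f_i dx_i, the exterior derivative is
  d(omega) = sum_{i < j} (∂f_j/∂x_i - ∂f_i/∂x_j) dx_i ∧ dx_j.
  coefficient of dx ∧ dy: ∂f_2/∂x - ∂f_1/∂y = ∂(x + y)/∂x - ∂(y*(x - 3*y))/∂y = -x + 6*y + 1
Assembling: d(omega) = (-x + 6*y + 1) dx ∧ dy.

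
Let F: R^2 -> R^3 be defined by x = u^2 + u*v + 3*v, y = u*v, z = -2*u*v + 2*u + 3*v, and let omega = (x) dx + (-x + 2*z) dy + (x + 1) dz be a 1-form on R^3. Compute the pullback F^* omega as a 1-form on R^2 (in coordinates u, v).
F^* omega = (2*u^3 + 2*u^2 - 6*u*v^2 + 12*u*v + 4*v + 2) du + (-2*u^3 - 6*u^2*v + 10*u^2 + 6*u*v - 2*u + 18*v + 3) dv

Using F^*(f dg) = (f ∘ F) d(g ∘ F), substitute each coordinate x_i by F_i(u, v) in f_i, and replace dx_i by d F_i = (∂F_i/∂u) du + (∂F_i/∂v) dv.
  For the x component: f_1(F) = u^2 + u*v + 3*v; d F_1 = (2*u + v) du + (u + 3) dv
  For the y component: f_2(F) = -u^2 - 5*u*v + 4*u + 3*v; d F_2 = (v) du + (u) dv
  For the z component: f_3(F) = u^2 + u*v + 3*v + 1; d F_3 = (2 - 2*v) du + (3 - 2*u) dv
Combining and collecting du, dv coefficients:
  coeff of du: 2*u^3 + 2*u^2 - 6*u*v^2 + 12*u*v + 4*v + 2
  coeff of dv: -2*u^3 - 6*u^2*v + 10*u^2 + 6*u*v - 2*u + 18*v + 3
F^* omega = (2*u^3 + 2*u^2 - 6*u*v^2 + 12*u*v + 4*v + 2) du + (-2*u^3 - 6*u^2*v + 10*u^2 + 6*u*v - 2*u + 18*v + 3) dv.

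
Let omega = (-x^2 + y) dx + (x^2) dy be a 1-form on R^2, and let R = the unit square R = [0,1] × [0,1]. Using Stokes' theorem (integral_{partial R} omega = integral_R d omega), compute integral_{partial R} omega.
integral_(partial R) omega = 0

Stokes: integral_partial_R omega = integral_R d omega with d omega = (∂Q/∂x - ∂P/∂y) dx ∧ dy.
  ∂Q/∂x = 2*x
  ∂P/∂y = 1
  integrand = ∂Q/∂x - ∂P/∂y = 2*x - 1.
Integrating over R: integral_0^1 integral_0^1 (2*x - 1) dx dy = 0.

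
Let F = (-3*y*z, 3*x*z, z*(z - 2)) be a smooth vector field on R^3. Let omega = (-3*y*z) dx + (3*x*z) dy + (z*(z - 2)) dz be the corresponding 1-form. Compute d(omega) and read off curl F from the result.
d(omega) = (-3*x) dy ∧ dz + (-3*y) dz ∧ dx + (6*z) dx ∧ dy; curl F = (-3*x, -3*y, 6*z)

d omega = sum_{i<j} (∂f_j/∂x_i - ∂f_i/∂x_j) dx_i ∧ dx_j. Under the identification (dy ∧ dz, dz ∧ dx, dx ∧ dy) ↔ (e_x, e_y, e_z), the coefficients are exactly the components of curl F. Compute:
  ∂R/∂y - ∂Q/∂z = (0) - (3*x) = -3*x
  ∂P/∂z - ∂R/∂x = (-3*y) - (0) = -3*y
  ∂Q/∂x - ∂P/∂y = (3*z) - (-3*z) = 6*z.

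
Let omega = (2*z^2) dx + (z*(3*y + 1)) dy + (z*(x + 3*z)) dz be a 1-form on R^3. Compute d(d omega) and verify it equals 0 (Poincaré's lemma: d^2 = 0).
d(d omega) = 0

Step 1: d omega = sum_{i<j} (∂f_j/∂x_i - ∂f_i/∂x_j) dx_i ∧ dx_j:
  coeff of dx ∧ dy: 0
  coeff of dx ∧ dz: -3*z
  coeff of dy ∧ dz: -3*y - 1
Step 2: Apply d again to each 2-form coefficient. The only possible 3-form in R^3 is dx ∧ dy ∧ dz, with coefficient
  ∂(coeff of dy∧dz)/∂x - ∂(coeff of dx∧dz)/∂y + ∂(coeff of dx∧dy)/∂z
  = ∂/∂x (-3*y - 1) - ∂/∂y (-3*z) + ∂/∂z (0).
Each of these terms simplifies to sums of mixed partials that cancel in pairs. The result is 0 (by equality of mixed partials for smooth functions — Schwarz / Clairaut).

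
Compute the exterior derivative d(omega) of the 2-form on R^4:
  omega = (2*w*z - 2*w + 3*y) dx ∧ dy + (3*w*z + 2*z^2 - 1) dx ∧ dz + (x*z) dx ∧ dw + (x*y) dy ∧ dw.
d(omega) = (2*w) dx ∧ dy ∧ dz + (y + 2*z - 2) dx ∧ dy ∧ dw + (-x + 3*z) dx ∧ dz ∧ dw

For a 2-form omega = sum_{i<j} g_{ij} dx_i ∧ dx_j, the exterior derivative is
  d(omega) = sum_{i<j} d(g_{ij}) ∧ dx_i ∧ dx_j = sum_{i<j, k} (∂g_{ij}/∂x_k) dx_k ∧ dx_i ∧ dx_j.
Expand each term, using dx_k ∧ dx_i ∧ dx_j = sgn(permutation) dx_{(a)} ∧ dx_{(b)} ∧ dx_{(c)} with (a < b < c) sorted:
  d(2*w*z - 2*w + 3*y) includes (∂/∂z)(2*w*z - 2*w + 3*y) dz = (2*w) dz, which multiplied by dx ∧ dy gives (2*w) dx ∧ dy ∧ dz
  d(2*w*z - 2*w + 3*y) includes (∂/∂w)(2*w*z - 2*w + 3*y) dw = (2*z - 2) dw, which multiplied by dx ∧ dy gives (2*z - 2) dx ∧ dy ∧ dw
  d(3*w*z + 2*z^2 - 1) includes (∂/∂w)(3*w*z + 2*z^2 - 1) dw = (3*z) dw, which multiplied by dx ∧ dz gives (3*z) dx ∧ dz ∧ dw
  d(x*z) includes (∂/∂z)(x*z) dz = (x) dz, which multiplied by dx ∧ dw gives (-x) dx ∧ dz ∧ dw
  d(x*y) includes (∂/∂x)(x*y) dx = (y) dx, which multiplied by dy ∧ dw gives (y) dx ∧ dy ∧ dw
Collecting like 3-forms: d(omega) = (2*w) dx ∧ dy ∧ dz + (y + 2*z - 2) dx ∧ dy ∧ dw + (-x + 3*z) dx ∧ dz ∧ dw.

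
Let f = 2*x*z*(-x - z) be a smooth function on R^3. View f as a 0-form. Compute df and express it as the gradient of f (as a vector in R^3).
df = (2*z*(-2*x - z)) dx + (0) dy + (2*x*(-x - 2*z)) dz; grad f = (2*z*(-2*x - z), 0, 2*x*(-x - 2*z))

For a 0-form f, d f = (∂f/∂x) dx + (∂f/∂y) dy + (∂f/∂z) dz. The components of the vector representation are exactly the entries of grad f in Cartesian coordinates:
  ∂f/∂x = 2*z*(-2*x - z)
  ∂f/∂y = 0
  ∂f/∂z = 2*x*(-x - 2*z).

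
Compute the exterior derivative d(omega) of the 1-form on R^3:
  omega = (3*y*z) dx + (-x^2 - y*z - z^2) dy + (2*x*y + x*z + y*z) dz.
d(omega) = (-2*x - 3*z) dx ∧ dy + (-y + z) dx ∧ dz + (2*x + y + 3*z) dy ∧ dz

For a 1-form omega = sum_i f_i dx_i, the exterior derivative is
  d(omega) = sum_{i < j} (∂f_j/∂x_i - ∂f_i/∂x_j) dx_i ∧ dx_j.
  coefficient of dx ∧ dy: ∂f_2/∂x - ∂f_1/∂y = ∂(-x^2 - y*z - z^2)/∂x - ∂(3*y*z)/∂y = -2*x - 3*z
  coefficient of dx ∧ dz: ∂f_3/∂x - ∂f_1/∂z = ∂(2*x*y + x*z + y*z)/∂x - ∂(3*y*z)/∂z = -y + z
  coefficient of dy ∧ dz: ∂f_3/∂y - ∂f_2/∂z = ∂(2*x*y + x*z + y*z)/∂y - ∂(-x^2 - y*z - z^2)/∂z = 2*x + y + 3*z
Assembling: d(omega) = (-2*x - 3*z) dx ∧ dy + (-y + z) dx ∧ dz + (2*x + y + 3*z) dy ∧ dz.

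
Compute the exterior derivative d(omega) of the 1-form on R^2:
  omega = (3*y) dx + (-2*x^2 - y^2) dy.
d(omega) = (-4*x - 3) dx ∧ dy

For a 1-form omega = sum_i f_i dx_i, the exterior derivative is
  d(omega) = sum_{i < j} (∂f_j/∂x_i - ∂f_i/∂x_j) dx_i ∧ dx_j.
  coefficient of dx ∧ dy: ∂f_2/∂x - ∂f_1/∂y = ∂(-2*x^2 - y^2)/∂x - ∂(3*y)/∂y = -4*x - 3
Assembling: d(omega) = (-4*x - 3) dx ∧ dy.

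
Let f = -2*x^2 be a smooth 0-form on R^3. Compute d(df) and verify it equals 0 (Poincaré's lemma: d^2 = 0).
d(df) = 0

Step 1: df = sum_i (∂f/∂x_i) dx_i = (-4*x) dx + (0) dy + (0) dz.
Step 2: Apply d again. Using the 1-form formula, the coefficient of dx ∧ dy in d(df) is ∂^2 f/∂x ∂y - ∂^2 f/∂y ∂x = (0) - (0) = 0 (equality of mixed partials for smooth f).
Similarly for dx ∧ dz and dy ∧ dz — all coefficients vanish. So d(df) = 0.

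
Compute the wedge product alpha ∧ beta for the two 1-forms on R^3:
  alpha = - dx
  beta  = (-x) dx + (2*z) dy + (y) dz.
alpha ∧ beta = (-2*z) dx ∧ dy + (-y) dx ∧ dz

Distribute the wedge, using dx_i ∧ dx_j = -dx_j ∧ dx_i and dx_i ∧ dx_i = 0. For each pair (i, j) with i < j, the coefficient of dx_i ∧ dx_j in alpha ∧ beta is (alpha_i * beta_j - alpha_j * beta_i). Collecting: alpha ∧ beta = (-2*z) dx ∧ dy + (-y) dx ∧ dz.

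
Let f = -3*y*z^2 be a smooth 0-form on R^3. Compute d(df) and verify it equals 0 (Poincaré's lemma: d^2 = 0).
d(df) = 0

Step 1: df = sum_i (∂f/∂x_i) dx_i = (0) dx + (-3*z^2) dy + (-6*y*z) dz.
Step 2: Apply d again. Using the 1-form formula, the coefficient of dx ∧ dy in d(df) is ∂^2 f/∂x ∂y - ∂^2 f/∂y ∂x = (0) - (0) = 0 (equality of mixed partials for smooth f).
Similarly for dx ∧ dz and dy ∧ dz — all coefficients vanish. So d(df) = 0.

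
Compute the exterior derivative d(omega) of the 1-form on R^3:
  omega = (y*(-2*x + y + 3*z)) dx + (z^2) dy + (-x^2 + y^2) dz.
d(omega) = (2*x - 2*y - 3*z) dx ∧ dy + (-2*x - 3*y) dx ∧ dz + (2*y - 2*z) dy ∧ dz

For a 1-form omega = sum_i f_i dx_i, the exterior derivative is
  d(omega) = sum_{i < j} (∂f_j/∂x_i - ∂f_i/∂x_j) dx_i ∧ dx_j.
  coefficient of dx ∧ dy: ∂f_2/∂x - ∂f_1/∂y = ∂(z^2)/∂x - ∂(y*(-2*x + y + 3*z))/∂y = 2*x - 2*y - 3*z
  coefficient of dx ∧ dz: ∂f_3/∂x - ∂f_1/∂z = ∂(-x^2 + y^2)/∂x - ∂(y*(-2*x + y + 3*z))/∂z = -2*x - 3*y
  coefficient of dy ∧ dz: ∂f_3/∂y - ∂f_2/∂z = ∂(-x^2 + y^2)/∂y - ∂(z^2)/∂z = 2*y - 2*z
Assembling: d(omega) = (2*x - 2*y - 3*z) dx ∧ dy + (-2*x - 3*y) dx ∧ dz + (2*y - 2*z) dy ∧ dz.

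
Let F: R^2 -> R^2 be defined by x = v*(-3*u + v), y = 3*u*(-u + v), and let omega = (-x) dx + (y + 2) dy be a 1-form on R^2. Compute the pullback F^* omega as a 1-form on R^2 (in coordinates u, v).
F^* omega = (18*u^3 - 27*u^2*v - 12*u + 3*v^3 + 6*v) du + (-9*u^3 + 9*u*v^2 + 6*u - 2*v^3) dv

Using F^*(f dg) = (f ∘ F) d(g ∘ F), substitute each coordinate x_i by F_i(u, v) in f_i, and replace dx_i by d F_i = (∂F_i/∂u) du + (∂F_i/∂v) dv.
  For the x component: f_1(F) = v*(3*u - v); d F_1 = (-3*v) du + (-3*u + 2*v) dv
  For the y component: f_2(F) = -3*u^2 + 3*u*v + 2; d F_2 = (-6*u + 3*v) du + (3*u) dv
Combining and collecting du, dv coefficients:
  coeff of du: 18*u^3 - 27*u^2*v - 12*u + 3*v^3 + 6*v
  coeff of dv: -9*u^3 + 9*u*v^2 + 6*u - 2*v^3
F^* omega = (18*u^3 - 27*u^2*v - 12*u + 3*v^3 + 6*v) du + (-9*u^3 + 9*u*v^2 + 6*u - 2*v^3) dv.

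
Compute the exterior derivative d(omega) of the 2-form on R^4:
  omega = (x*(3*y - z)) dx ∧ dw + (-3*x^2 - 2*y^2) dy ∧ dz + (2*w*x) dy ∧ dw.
d(omega) = (2*w - 3*x) dx ∧ dy ∧ dw + (x) dx ∧ dz ∧ dw + (-6*x) dx ∧ dy ∧ dz

For a 2-form omega = sum_{i<j} g_{ij} dx_i ∧ dx_j, the exterior derivative is
  d(omega) = sum_{i<j} d(g_{ij}) ∧ dx_i ∧ dx_j = sum_{i<j, k} (∂g_{ij}/∂x_k) dx_k ∧ dx_i ∧ dx_j.
Expand each term, using dx_k ∧ dx_i ∧ dx_j = sgn(permutation) dx_{(a)} ∧ dx_{(b)} ∧ dx_{(c)} with (a < b < c) sorted:
  d(x*(3*y - z)) includes (∂/∂y)(x*(3*y - z)) dy = (3*x) dy, which multiplied by dx ∧ dw gives (-3*x) dx ∧ dy ∧ dw
  d(x*(3*y - z)) includes (∂/∂z)(x*(3*y - z)) dz = (-x) dz, which multiplied by dx ∧ dw gives (x) dx ∧ dz ∧ dw
  d(-3*x^2 - 2*y^2) includes (∂/∂x)(-3*x^2 - 2*y^2) dx = (-6*x) dx, which multiplied by dy ∧ dz gives (-6*x) dx ∧ dy ∧ dz
  d(2*w*x) includes (∂/∂x)(2*w*x) dx = (2*w) dx, which multiplied by dy ∧ dw gives (2*w) dx ∧ dy ∧ dw
Collecting like 3-forms: d(omega) = (2*w - 3*x) dx ∧ dy ∧ dw + (x) dx ∧ dz ∧ dw + (-6*x) dx ∧ dy ∧ dz.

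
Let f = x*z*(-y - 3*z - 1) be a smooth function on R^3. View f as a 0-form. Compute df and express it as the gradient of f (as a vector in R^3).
df = (z*(-y - 3*z - 1)) dx + (-x*z) dy + (x*(-y - 6*z - 1)) dz; grad f = (z*(-y - 3*z - 1), -x*z, x*(-y - 6*z - 1))

For a 0-form f, d f = (∂f/∂x) dx + (∂f/∂y) dy + (∂f/∂z) dz. The components of the vector representation are exactly the entries of grad f in Cartesian coordinates:
  ∂f/∂x = z*(-y - 3*z - 1)
  ∂f/∂y = -x*z
  ∂f/∂z = x*(-y - 6*z - 1).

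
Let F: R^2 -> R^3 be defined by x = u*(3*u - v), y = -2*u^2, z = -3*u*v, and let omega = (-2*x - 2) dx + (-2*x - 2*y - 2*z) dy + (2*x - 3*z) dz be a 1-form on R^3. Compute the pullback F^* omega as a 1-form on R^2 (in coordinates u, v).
F^* omega = (-28*u^3 - 32*u^2*v - 23*u*v^2 - 12*u + 2*v) du + (u*(-12*u^2 - 23*u*v + 2)) dv

Using F^*(f dg) = (f ∘ F) d(g ∘ F), substitute each coordinate x_i by F_i(u, v) in f_i, and replace dx_i by d F_i = (∂F_i/∂u) du + (∂F_i/∂v) dv.
  For the x component: f_1(F) = -6*u^2 + 2*u*v - 2; d F_1 = (6*u - v) du + (-u) dv
  For the y component: f_2(F) = 2*u*(-u + 4*v); d F_2 = (-4*u) du + (0) dv
  For the z component: f_3(F) = u*(6*u + 7*v); d F_3 = (-3*v) du + (-3*u) dv
Combining and collecting du, dv coefficients:
  coeff of du: -28*u^3 - 32*u^2*v - 23*u*v^2 - 12*u + 2*v
  coeff of dv: u*(-12*u^2 - 23*u*v + 2)
F^* omega = (-28*u^3 - 32*u^2*v - 23*u*v^2 - 12*u + 2*v) du + (u*(-12*u^2 - 23*u*v + 2)) dv.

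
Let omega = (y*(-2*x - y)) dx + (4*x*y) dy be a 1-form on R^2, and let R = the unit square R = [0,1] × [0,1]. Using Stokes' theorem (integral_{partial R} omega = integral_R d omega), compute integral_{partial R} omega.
integral_(partial R) omega = 4

Stokes: integral_partial_R omega = integral_R d omega with d omega = (∂Q/∂x - ∂P/∂y) dx ∧ dy.
  ∂Q/∂x = 4*y
  ∂P/∂y = -2*x - 2*y
  integrand = ∂Q/∂x - ∂P/∂y = 2*x + 6*y.
Integrating over R: integral_0^1 integral_0^1 (2*x + 6*y) dx dy = 4.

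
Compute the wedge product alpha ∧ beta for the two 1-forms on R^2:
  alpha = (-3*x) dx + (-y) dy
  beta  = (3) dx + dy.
alpha ∧ beta = (-3*x + 3*y) dx ∧ dy

Distribute the wedge, using dx_i ∧ dx_j = -dx_j ∧ dx_i and dx_i ∧ dx_i = 0. For each pair (i, j) with i < j, the coefficient of dx_i ∧ dx_j in alpha ∧ beta is (alpha_i * beta_j - alpha_j * beta_i). Collecting: alpha ∧ beta = (-3*x + 3*y) dx ∧ dy.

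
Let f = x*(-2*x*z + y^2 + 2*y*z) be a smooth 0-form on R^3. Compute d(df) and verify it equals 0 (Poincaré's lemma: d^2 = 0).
d(df) = 0

Step 1: df = sum_i (∂f/∂x_i) dx_i = (-4*x*z + y^2 + 2*y*z) dx + (2*x*(y + z)) dy + (2*x*(-x + y)) dz.
Step 2: Apply d again. Using the 1-form formula, the coefficient of dx ∧ dy in d(df) is ∂^2 f/∂x ∂y - ∂^2 f/∂y ∂x = (2*y + 2*z) - (2*y + 2*z) = 0 (equality of mixed partials for smooth f).
Similarly for dx ∧ dz and dy ∧ dz — all coefficients vanish. So d(df) = 0.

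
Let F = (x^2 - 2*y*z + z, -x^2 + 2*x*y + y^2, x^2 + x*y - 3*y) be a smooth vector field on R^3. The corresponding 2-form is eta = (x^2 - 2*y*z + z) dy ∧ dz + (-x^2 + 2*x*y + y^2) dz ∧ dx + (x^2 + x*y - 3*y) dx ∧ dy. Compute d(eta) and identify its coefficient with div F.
d(eta) = (4*x + 2*y) dx ∧ dy ∧ dz; div F = 4*x + 2*y

For a 2-form in R^3 of the form above, applying d gives a 3-form with coefficient ∂P/∂x + ∂Q/∂y + ∂R/∂z:
  ∂P/∂x = 2*x
  ∂Q/∂y = 2*x + 2*y
  ∂R/∂z = 0
Sum = 4*x + 2*y, which is exactly div F.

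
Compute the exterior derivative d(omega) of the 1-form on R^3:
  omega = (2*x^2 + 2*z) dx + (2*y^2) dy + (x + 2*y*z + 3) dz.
d(omega) = (-1) dx ∧ dz + (2*z) dy ∧ dz

For a 1-form omega = sum_i f_i dx_i, the exterior derivative is
  d(omega) = sum_{i < j} (∂f_j/∂x_i - ∂f_i/∂x_j) dx_i ∧ dx_j.
  coefficient of dx ∧ dz: ∂f_3/∂x - ∂f_1/∂z = ∂(x + 2*y*z + 3)/∂x - ∂(2*x^2 + 2*z)/∂z = -1
  coefficient of dy ∧ dz: ∂f_3/∂y - ∂f_2/∂z = ∂(x + 2*y*z + 3)/∂y - ∂(2*y^2)/∂z = 2*z
Assembling: d(omega) = (-1) dx ∧ dz + (2*z) dy ∧ dz.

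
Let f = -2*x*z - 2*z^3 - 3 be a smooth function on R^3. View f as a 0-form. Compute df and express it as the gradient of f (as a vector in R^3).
df = (-2*z) dx + (0) dy + (-2*x - 6*z^2) dz; grad f = (-2*z, 0, -2*x - 6*z^2)

For a 0-form f, d f = (∂f/∂x) dx + (∂f/∂y) dy + (∂f/∂z) dz. The components of the vector representation are exactly the entries of grad f in Cartesian coordinates:
  ∂f/∂x = -2*z
  ∂f/∂y = 0
  ∂f/∂z = -2*x - 6*z^2.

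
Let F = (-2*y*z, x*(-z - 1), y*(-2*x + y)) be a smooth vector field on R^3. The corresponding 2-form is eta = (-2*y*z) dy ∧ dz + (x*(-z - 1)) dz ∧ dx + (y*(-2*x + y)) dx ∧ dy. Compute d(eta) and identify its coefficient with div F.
d(eta) = (0) dx ∧ dy ∧ dz; div F = 0

For a 2-form in R^3 of the form above, applying d gives a 3-form with coefficient ∂P/∂x + ∂Q/∂y + ∂R/∂z:
  ∂P/∂x = 0
  ∂Q/∂y = 0
  ∂R/∂z = 0
Sum = 0, which is exactly div F.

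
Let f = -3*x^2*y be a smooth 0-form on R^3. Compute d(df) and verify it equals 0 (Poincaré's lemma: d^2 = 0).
d(df) = 0

Step 1: df = sum_i (∂f/∂x_i) dx_i = (-6*x*y) dx + (-3*x^2) dy + (0) dz.
Step 2: Apply d again. Using the 1-form formula, the coefficient of dx ∧ dy in d(df) is ∂^2 f/∂x ∂y - ∂^2 f/∂y ∂x = (-6*x) - (-6*x) = 0 (equality of mixed partials for smooth f).
Similarly for dx ∧ dz and dy ∧ dz — all coefficients vanish. So d(df) = 0.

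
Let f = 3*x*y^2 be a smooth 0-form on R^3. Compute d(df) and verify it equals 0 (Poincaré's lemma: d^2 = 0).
d(df) = 0

Step 1: df = sum_i (∂f/∂x_i) dx_i = (3*y^2) dx + (6*x*y) dy + (0) dz.
Step 2: Apply d again. Using the 1-form formula, the coefficient of dx ∧ dy in d(df) is ∂^2 f/∂x ∂y - ∂^2 f/∂y ∂x = (6*y) - (6*y) = 0 (equality of mixed partials for smooth f).
Similarly for dx ∧ dz and dy ∧ dz — all coefficients vanish. So d(df) = 0.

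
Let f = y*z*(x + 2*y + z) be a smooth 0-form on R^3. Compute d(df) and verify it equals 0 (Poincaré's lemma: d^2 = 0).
d(df) = 0

Step 1: df = sum_i (∂f/∂x_i) dx_i = (y*z) dx + (z*(x + 4*y + z)) dy + (y*(x + 2*y + 2*z)) dz.
Step 2: Apply d again. Using the 1-form formula, the coefficient of dx ∧ dy in d(df) is ∂^2 f/∂x ∂y - ∂^2 f/∂y ∂x = (z) - (z) = 0 (equality of mixed partials for smooth f).
Similarly for dx ∧ dz and dy ∧ dz — all coefficients vanish. So d(df) = 0.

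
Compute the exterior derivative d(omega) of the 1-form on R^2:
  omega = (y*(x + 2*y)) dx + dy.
d(omega) = (-x - 4*y) dx ∧ dy

For a 1-form omega = sum_i f_i dx_i, the exterior derivative is
  d(omega) = sum_{i < j} (∂f_j/∂x_i - ∂f_i/∂x_j) dx_i ∧ dx_j.
  coefficient of dx ∧ dy: ∂f_2/∂x - ∂f_1/∂y = ∂(1)/∂x - ∂(y*(x + 2*y))/∂y = -x - 4*y
Assembling: d(omega) = (-x - 4*y) dx ∧ dy.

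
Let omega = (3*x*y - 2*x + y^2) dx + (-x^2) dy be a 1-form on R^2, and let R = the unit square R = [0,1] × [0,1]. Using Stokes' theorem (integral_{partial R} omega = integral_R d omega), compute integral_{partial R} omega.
integral_(partial R) omega = -7/2

Stokes: integral_partial_R omega = integral_R d omega with d omega = (∂Q/∂x - ∂P/∂y) dx ∧ dy.
  ∂Q/∂x = -2*x
  ∂P/∂y = 3*x + 2*y
  integrand = ∂Q/∂x - ∂P/∂y = -5*x - 2*y.
Integrating over R: integral_0^1 integral_0^1 (-5*x - 2*y) dx dy = -7/2.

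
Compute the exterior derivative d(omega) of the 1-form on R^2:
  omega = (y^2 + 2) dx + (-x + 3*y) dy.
d(omega) = (-2*y - 1) dx ∧ dy

For a 1-form omega = sum_i f_i dx_i, the exterior derivative is
  d(omega) = sum_{i < j} (∂f_j/∂x_i - ∂f_i/∂x_j) dx_i ∧ dx_j.
  coefficient of dx ∧ dy: ∂f_2/∂x - ∂f_1/∂y = ∂(-x + 3*y)/∂x - ∂(y^2 + 2)/∂y = -2*y - 1
Assembling: d(omega) = (-2*y - 1) dx ∧ dy.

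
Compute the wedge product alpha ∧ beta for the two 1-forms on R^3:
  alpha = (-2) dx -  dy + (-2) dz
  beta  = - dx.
alpha ∧ beta = (-1) dx ∧ dy + (-2) dx ∧ dz

Distribute the wedge, using dx_i ∧ dx_j = -dx_j ∧ dx_i and dx_i ∧ dx_i = 0. For each pair (i, j) with i < j, the coefficient of dx_i ∧ dx_j in alpha ∧ beta is (alpha_i * beta_j - alpha_j * beta_i). Collecting: alpha ∧ beta = (-1) dx ∧ dy + (-2) dx ∧ dz.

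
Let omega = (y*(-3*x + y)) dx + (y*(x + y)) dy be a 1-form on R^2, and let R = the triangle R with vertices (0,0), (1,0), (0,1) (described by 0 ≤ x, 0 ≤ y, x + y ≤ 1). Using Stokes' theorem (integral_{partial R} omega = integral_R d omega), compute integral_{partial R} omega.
integral_(partial R) omega = 1/3

Stokes: integral_partial_R omega = integral_R d omega with d omega = (∂Q/∂x - ∂P/∂y) dx ∧ dy.
  ∂Q/∂x = y
  ∂P/∂y = -3*x + 2*y
  integrand = ∂Q/∂x - ∂P/∂y = 3*x - y.
Integrating over R: integral_0^1 integral_0^{1-x} (3*x - y) dy dx = 1/3.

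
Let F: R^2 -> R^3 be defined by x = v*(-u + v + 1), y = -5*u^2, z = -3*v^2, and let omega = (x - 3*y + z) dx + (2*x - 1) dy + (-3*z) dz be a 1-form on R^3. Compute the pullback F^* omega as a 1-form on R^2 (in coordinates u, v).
F^* omega = (5*u^2*v - 19*u*v^2 - 20*u*v + 10*u + 2*v^3 - v^2) du + (-15*u^3 + 31*u^2*v + 15*u^2 - 2*u*v - 58*v^3 + v) dv

Using F^*(f dg) = (f ∘ F) d(g ∘ F), substitute each coordinate x_i by F_i(u, v) in f_i, and replace dx_i by d F_i = (∂F_i/∂u) du + (∂F_i/∂v) dv.
  For the x component: f_1(F) = 15*u^2 - u*v - 2*v^2 + v; d F_1 = (-v) du + (-u + 2*v + 1) dv
  For the y component: f_2(F) = -2*u*v + 2*v^2 + 2*v - 1; d F_2 = (-10*u) du + (0) dv
  For the z component: f_3(F) = 9*v^2; d F_3 = (0) du + (-6*v) dv
Combining and collecting du, dv coefficients:
  coeff of du: 5*u^2*v - 19*u*v^2 - 20*u*v + 10*u + 2*v^3 - v^2
  coeff of dv: -15*u^3 + 31*u^2*v + 15*u^2 - 2*u*v - 58*v^3 + v
F^* omega = (5*u^2*v - 19*u*v^2 - 20*u*v + 10*u + 2*v^3 - v^2) du + (-15*u^3 + 31*u^2*v + 15*u^2 - 2*u*v - 58*v^3 + v) dv.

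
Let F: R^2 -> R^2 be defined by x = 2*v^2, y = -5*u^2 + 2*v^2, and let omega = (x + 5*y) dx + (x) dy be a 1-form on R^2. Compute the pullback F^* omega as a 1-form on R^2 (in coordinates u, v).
F^* omega = (-20*u*v^2) du + (-100*u^2*v + 56*v^3) dv

Using F^*(f dg) = (f ∘ F) d(g ∘ F), substitute each coordinate x_i by F_i(u, v) in f_i, and replace dx_i by d F_i = (∂F_i/∂u) du + (∂F_i/∂v) dv.
  For the x component: f_1(F) = -25*u^2 + 12*v^2; d F_1 = (0) du + (4*v) dv
  For the y component: f_2(F) = 2*v^2; d F_2 = (-10*u) du + (4*v) dv
Combining and collecting du, dv coefficients:
  coeff of du: -20*u*v^2
  coeff of dv: -100*u^2*v + 56*v^3
F^* omega = (-20*u*v^2) du + (-100*u^2*v + 56*v^3) dv.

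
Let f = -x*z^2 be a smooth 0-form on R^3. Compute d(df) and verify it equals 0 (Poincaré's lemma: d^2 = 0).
d(df) = 0

Step 1: df = sum_i (∂f/∂x_i) dx_i = (-z^2) dx + (0) dy + (-2*x*z) dz.
Step 2: Apply d again. Using the 1-form formula, the coefficient of dx ∧ dy in d(df) is ∂^2 f/∂x ∂y - ∂^2 f/∂y ∂x = (0) - (0) = 0 (equality of mixed partials for smooth f).
Similarly for dx ∧ dz and dy ∧ dz — all coefficients vanish. So d(df) = 0.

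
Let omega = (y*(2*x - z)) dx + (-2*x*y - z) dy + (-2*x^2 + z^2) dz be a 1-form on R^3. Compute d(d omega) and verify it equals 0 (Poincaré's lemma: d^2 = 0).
d(d omega) = 0

Step 1: d omega = sum_{i<j} (∂f_j/∂x_i - ∂f_i/∂x_j) dx_i ∧ dx_j:
  coeff of dx ∧ dy: -2*x - 2*y + z
  coeff of dx ∧ dz: -4*x + y
  coeff of dy ∧ dz: 1
Step 2: Apply d again to each 2-form coefficient. The only possible 3-form in R^3 is dx ∧ dy ∧ dz, with coefficient
  ∂(coeff of dy∧dz)/∂x - ∂(coeff of dx∧dz)/∂y + ∂(coeff of dx∧dy)/∂z
  = ∂/∂x (1) - ∂/∂y (-4*x + y) + ∂/∂z (-2*x - 2*y + z).
Each of these terms simplifies to sums of mixed partials that cancel in pairs. The result is 0 (by equality of mixed partials for smooth functions — Schwarz / Clairaut).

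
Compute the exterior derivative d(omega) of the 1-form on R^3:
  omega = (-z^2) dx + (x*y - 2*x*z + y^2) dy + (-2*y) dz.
d(omega) = (y - 2*z) dx ∧ dy + (2*z) dx ∧ dz + (2*x - 2) dy ∧ dz

For a 1-form omega = sum_i f_i dx_i, the exterior derivative is
  d(omega) = sum_{i < j} (∂f_j/∂x_i - ∂f_i/∂x_j) dx_i ∧ dx_j.
  coefficient of dx ∧ dy: ∂f_2/∂x - ∂f_1/∂y = ∂(x*y - 2*x*z + y^2)/∂x - ∂(-z^2)/∂y = y - 2*z
  coefficient of dx ∧ dz: ∂f_3/∂x - ∂f_1/∂z = ∂(-2*y)/∂x - ∂(-z^2)/∂z = 2*z
  coefficient of dy ∧ dz: ∂f_3/∂y - ∂f_2/∂z = ∂(-2*y)/∂y - ∂(x*y - 2*x*z + y^2)/∂z = 2*x - 2
Assembling: d(omega) = (y - 2*z) dx ∧ dy + (2*z) dx ∧ dz + (2*x - 2) dy ∧ dz.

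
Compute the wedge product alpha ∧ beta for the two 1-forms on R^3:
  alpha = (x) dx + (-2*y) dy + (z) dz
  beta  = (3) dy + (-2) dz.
alpha ∧ beta = (3*x) dx ∧ dy + (-2*x) dx ∧ dz + (4*y - 3*z) dy ∧ dz

Distribute the wedge, using dx_i ∧ dx_j = -dx_j ∧ dx_i and dx_i ∧ dx_i = 0. For each pair (i, j) with i < j, the coefficient of dx_i ∧ dx_j in alpha ∧ beta is (alpha_i * beta_j - alpha_j * beta_i). Collecting: alpha ∧ beta = (3*x) dx ∧ dy + (-2*x) dx ∧ dz + (4*y - 3*z) dy ∧ dz.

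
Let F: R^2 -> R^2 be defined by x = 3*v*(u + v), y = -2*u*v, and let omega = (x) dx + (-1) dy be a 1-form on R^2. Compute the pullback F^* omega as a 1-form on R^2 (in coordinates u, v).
F^* omega = (v*(9*u*v + 9*v^2 + 2)) du + (9*u^2*v + 27*u*v^2 + 2*u + 18*v^3) dv

Using F^*(f dg) = (f ∘ F) d(g ∘ F), substitute each coordinate x_i by F_i(u, v) in f_i, and replace dx_i by d F_i = (∂F_i/∂u) du + (∂F_i/∂v) dv.
  For the x component: f_1(F) = 3*v*(u + v); d F_1 = (3*v) du + (3*u + 6*v) dv
  For the y component: f_2(F) = -1; d F_2 = (-2*v) du + (-2*u) dv
Combining and collecting du, dv coefficients:
  coeff of du: v*(9*u*v + 9*v^2 + 2)
  coeff of dv: 9*u^2*v + 27*u*v^2 + 2*u + 18*v^3
F^* omega = (v*(9*u*v + 9*v^2 + 2)) du + (9*u^2*v + 27*u*v^2 + 2*u + 18*v^3) dv.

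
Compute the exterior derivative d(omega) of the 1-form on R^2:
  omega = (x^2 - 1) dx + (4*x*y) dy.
d(omega) = (4*y) dx ∧ dy

For a 1-form omega = sum_i f_i dx_i, the exterior derivative is
  d(omega) = sum_{i < j} (∂f_j/∂x_i - ∂f_i/∂x_j) dx_i ∧ dx_j.
  coefficient of dx ∧ dy: ∂f_2/∂x - ∂f_1/∂y = ∂(4*x*y)/∂x - ∂(x^2 - 1)/∂y = 4*y
Assembling: d(omega) = (4*y) dx ∧ dy.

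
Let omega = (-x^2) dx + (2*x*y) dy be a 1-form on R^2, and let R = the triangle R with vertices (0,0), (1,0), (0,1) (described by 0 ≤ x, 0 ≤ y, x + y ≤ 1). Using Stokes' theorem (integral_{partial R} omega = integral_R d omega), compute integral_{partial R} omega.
integral_(partial R) omega = 1/3

Stokes: integral_partial_R omega = integral_R d omega with d omega = (∂Q/∂x - ∂P/∂y) dx ∧ dy.
  ∂Q/∂x = 2*y
  ∂P/∂y = 0
  integrand = ∂Q/∂x - ∂P/∂y = 2*y.
Integrating over R: integral_0^1 integral_0^{1-x} (2*y) dy dx = 1/3.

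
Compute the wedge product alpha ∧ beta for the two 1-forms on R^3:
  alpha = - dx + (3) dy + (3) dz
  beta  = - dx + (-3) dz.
alpha ∧ beta = (6) dx ∧ dz + (3) dx ∧ dy + (-9) dy ∧ dz

Distribute the wedge, using dx_i ∧ dx_j = -dx_j ∧ dx_i and dx_i ∧ dx_i = 0. For each pair (i, j) with i < j, the coefficient of dx_i ∧ dx_j in alpha ∧ beta is (alpha_i * beta_j - alpha_j * beta_i). Collecting: alpha ∧ beta = (6) dx ∧ dz + (3) dx ∧ dy + (-9) dy ∧ dz.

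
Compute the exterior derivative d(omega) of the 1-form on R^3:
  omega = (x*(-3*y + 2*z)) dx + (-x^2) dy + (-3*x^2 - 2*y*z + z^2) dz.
d(omega) = (x) dx ∧ dy + (-8*x) dx ∧ dz + (-2*z) dy ∧ dz

For a 1-form omega = sum_i f_i dx_i, the exterior derivative is
  d(omega) = sum_{i < j} (∂f_j/∂x_i - ∂f_i/∂x_j) dx_i ∧ dx_j.
  coefficient of dx ∧ dy: ∂f_2/∂x - ∂f_1/∂y = ∂(-x^2)/∂x - ∂(x*(-3*y + 2*z))/∂y = x
  coefficient of dx ∧ dz: ∂f_3/∂x - ∂f_1/∂z = ∂(-3*x^2 - 2*y*z + z^2)/∂x - ∂(x*(-3*y + 2*z))/∂z = -8*x
  coefficient of dy ∧ dz: ∂f_3/∂y - ∂f_2/∂z = ∂(-3*x^2 - 2*y*z + z^2)/∂y - ∂(-x^2)/∂z = -2*z
Assembling: d(omega) = (x) dx ∧ dy + (-8*x) dx ∧ dz + (-2*z) dy ∧ dz.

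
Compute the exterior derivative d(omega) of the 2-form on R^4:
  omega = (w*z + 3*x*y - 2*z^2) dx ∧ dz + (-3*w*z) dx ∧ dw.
d(omega) = (-3*x) dx ∧ dy ∧ dz + (3*w + z) dx ∧ dz ∧ dw

For a 2-form omega = sum_{i<j} g_{ij} dx_i ∧ dx_j, the exterior derivative is
  d(omega) = sum_{i<j} d(g_{ij}) ∧ dx_i ∧ dx_j = sum_{i<j, k} (∂g_{ij}/∂x_k) dx_k ∧ dx_i ∧ dx_j.
Expand each term, using dx_k ∧ dx_i ∧ dx_j = sgn(permutation) dx_{(a)} ∧ dx_{(b)} ∧ dx_{(c)} with (a < b < c) sorted:
  d(w*z + 3*x*y - 2*z^2) includes (∂/∂y)(w*z + 3*x*y - 2*z^2) dy = (3*x) dy, which multiplied by dx ∧ dz gives (-3*x) dx ∧ dy ∧ dz
  d(w*z + 3*x*y - 2*z^2) includes (∂/∂w)(w*z + 3*x*y - 2*z^2) dw = (z) dw, which multiplied by dx ∧ dz gives (z) dx ∧ dz ∧ dw
  d(-3*w*z) includes (∂/∂z)(-3*w*z) dz = (-3*w) dz, which multiplied by dx ∧ dw gives (3*w) dx ∧ dz ∧ dw
Collecting like 3-forms: d(omega) = (-3*x) dx ∧ dy ∧ dz + (3*w + z) dx ∧ dz ∧ dw.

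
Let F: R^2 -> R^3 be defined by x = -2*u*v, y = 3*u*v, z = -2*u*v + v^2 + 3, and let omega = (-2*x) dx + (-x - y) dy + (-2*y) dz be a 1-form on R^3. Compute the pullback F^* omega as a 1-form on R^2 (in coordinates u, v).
F^* omega = (u*v^2) du + (u*v*(u - 12*v)) dv

Using F^*(f dg) = (f ∘ F) d(g ∘ F), substitute each coordinate x_i by F_i(u, v) in f_i, and replace dx_i by d F_i = (∂F_i/∂u) du + (∂F_i/∂v) dv.
  For the x component: f_1(F) = 4*u*v; d F_1 = (-2*v) du + (-2*u) dv
  For the y component: f_2(F) = -u*v; d F_2 = (3*v) du + (3*u) dv
  For the z component: f_3(F) = -6*u*v; d F_3 = (-2*v) du + (-2*u + 2*v) dv
Combining and collecting du, dv coefficients:
  coeff of du: u*v^2
  coeff of dv: u*v*(u - 12*v)
F^* omega = (u*v^2) du + (u*v*(u - 12*v)) dv.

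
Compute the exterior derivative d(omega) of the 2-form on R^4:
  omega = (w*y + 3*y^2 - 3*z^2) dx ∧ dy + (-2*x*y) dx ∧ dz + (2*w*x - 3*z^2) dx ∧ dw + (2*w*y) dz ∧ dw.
d(omega) = (2*x - 6*z) dx ∧ dy ∧ dz + (y) dx ∧ dy ∧ dw + (6*z) dx ∧ dz ∧ dw + (2*w) dy ∧ dz ∧ dw

For a 2-form omega = sum_{i<j} g_{ij} dx_i ∧ dx_j, the exterior derivative is
  d(omega) = sum_{i<j} d(g_{ij}) ∧ dx_i ∧ dx_j = sum_{i<j, k} (∂g_{ij}/∂x_k) dx_k ∧ dx_i ∧ dx_j.
Expand each term, using dx_k ∧ dx_i ∧ dx_j = sgn(permutation) dx_{(a)} ∧ dx_{(b)} ∧ dx_{(c)} with (a < b < c) sorted:
  d(w*y + 3*y^2 - 3*z^2) includes (∂/∂z)(w*y + 3*y^2 - 3*z^2) dz = (-6*z) dz, which multiplied by dx ∧ dy gives (-6*z) dx ∧ dy ∧ dz
  d(w*y + 3*y^2 - 3*z^2) includes (∂/∂w)(w*y + 3*y^2 - 3*z^2) dw = (y) dw, which multiplied by dx ∧ dy gives (y) dx ∧ dy ∧ dw
  d(-2*x*y) includes (∂/∂y)(-2*x*y) dy = (-2*x) dy, which multiplied by dx ∧ dz gives (2*x) dx ∧ dy ∧ dz
  d(2*w*x - 3*z^2) includes (∂/∂z)(2*w*x - 3*z^2) dz = (-6*z) dz, which multiplied by dx ∧ dw gives (6*z) dx ∧ dz ∧ dw
  d(2*w*y) includes (∂/∂y)(2*w*y) dy = (2*w) dy, which multiplied by dz ∧ dw gives (2*w) dy ∧ dz ∧ dw
Collecting like 3-forms: d(omega) = (2*x - 6*z) dx ∧ dy ∧ dz + (y) dx ∧ dy ∧ dw + (6*z) dx ∧ dz ∧ dw + (2*w) dy ∧ dz ∧ dw.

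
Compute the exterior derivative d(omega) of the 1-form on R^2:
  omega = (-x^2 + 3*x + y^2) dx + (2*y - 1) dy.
d(omega) = (-2*y) dx ∧ dy

For a 1-form omega = sum_i f_i dx_i, the exterior derivative is
  d(omega) = sum_{i < j} (∂f_j/∂x_i - ∂f_i/∂x_j) dx_i ∧ dx_j.
  coefficient of dx ∧ dy: ∂f_2/∂x - ∂f_1/∂y = ∂(2*y - 1)/∂x - ∂(-x^2 + 3*x + y^2)/∂y = -2*y
Assembling: d(omega) = (-2*y) dx ∧ dy.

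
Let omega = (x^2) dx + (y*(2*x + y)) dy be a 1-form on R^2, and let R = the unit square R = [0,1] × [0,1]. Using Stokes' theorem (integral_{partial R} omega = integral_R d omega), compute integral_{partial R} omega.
integral_(partial R) omega = 1

Stokes: integral_partial_R omega = integral_R d omega with d omega = (∂Q/∂x - ∂P/∂y) dx ∧ dy.
  ∂Q/∂x = 2*y
  ∂P/∂y = 0
  integrand = ∂Q/∂x - ∂P/∂y = 2*y.
Integrating over R: integral_0^1 integral_0^1 (2*y) dx dy = 1.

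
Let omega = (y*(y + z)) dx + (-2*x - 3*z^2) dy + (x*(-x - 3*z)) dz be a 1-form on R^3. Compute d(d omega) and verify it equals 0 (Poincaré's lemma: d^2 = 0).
d(d omega) = 0

Step 1: d omega = sum_{i<j} (∂f_j/∂x_i - ∂f_i/∂x_j) dx_i ∧ dx_j:
  coeff of dx ∧ dy: -2*y - z - 2
  coeff of dx ∧ dz: -2*x - y - 3*z
  coeff of dy ∧ dz: 6*z
Step 2: Apply d again to each 2-form coefficient. The only possible 3-form in R^3 is dx ∧ dy ∧ dz, with coefficient
  ∂(coeff of dy∧dz)/∂x - ∂(coeff of dx∧dz)/∂y + ∂(coeff of dx∧dy)/∂z
  = ∂/∂x (6*z) - ∂/∂y (-2*x - y - 3*z) + ∂/∂z (-2*y - z - 2).
Each of these terms simplifies to sums of mixed partials that cancel in pairs. The result is 0 (by equality of mixed partials for smooth functions — Schwarz / Clairaut).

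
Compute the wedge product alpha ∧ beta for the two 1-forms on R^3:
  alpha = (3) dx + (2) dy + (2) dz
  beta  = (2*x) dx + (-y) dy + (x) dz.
alpha ∧ beta = (-4*x - 3*y) dx ∧ dy + (-x) dx ∧ dz + (2*x + 2*y) dy ∧ dz

Distribute the wedge, using dx_i ∧ dx_j = -dx_j ∧ dx_i and dx_i ∧ dx_i = 0. For each pair (i, j) with i < j, the coefficient of dx_i ∧ dx_j in alpha ∧ beta is (alpha_i * beta_j - alpha_j * beta_i). Collecting: alpha ∧ beta = (-4*x - 3*y) dx ∧ dy + (-x) dx ∧ dz + (2*x + 2*y) dy ∧ dz.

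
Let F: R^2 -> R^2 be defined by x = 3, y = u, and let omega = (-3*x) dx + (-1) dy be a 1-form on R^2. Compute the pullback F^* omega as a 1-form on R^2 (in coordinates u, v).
F^* omega = (-1) du

Using F^*(f dg) = (f ∘ F) d(g ∘ F), substitute each coordinate x_i by F_i(u, v) in f_i, and replace dx_i by d F_i = (∂F_i/∂u) du + (∂F_i/∂v) dv.
  For the x component: f_1(F) = -9; d F_1 = (0) du + (0) dv
  For the y component: f_2(F) = -1; d F_2 = (1) du + (0) dv
Combining and collecting du, dv coefficients:
  coeff of du: -1
  coeff of dv: 0
F^* omega = (-1) du.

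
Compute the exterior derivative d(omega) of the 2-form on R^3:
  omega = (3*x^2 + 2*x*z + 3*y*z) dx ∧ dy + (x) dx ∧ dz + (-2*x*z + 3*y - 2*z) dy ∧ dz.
d(omega) = (2*x + 3*y - 2*z) dx ∧ dy ∧ dz

For a 2-form omega = sum_{i<j} g_{ij} dx_i ∧ dx_j, the exterior derivative is
  d(omega) = sum_{i<j} d(g_{ij}) ∧ dx_i ∧ dx_j = sum_{i<j, k} (∂g_{ij}/∂x_k) dx_k ∧ dx_i ∧ dx_j.
Expand each term, using dx_k ∧ dx_i ∧ dx_j = sgn(permutation) dx_{(a)} ∧ dx_{(b)} ∧ dx_{(c)} with (a < b < c) sorted:
  d(3*x^2 + 2*x*z + 3*y*z) includes (∂/∂z)(3*x^2 + 2*x*z + 3*y*z) dz = (2*x + 3*y) dz, which multiplied by dx ∧ dy gives (2*x + 3*y) dx ∧ dy ∧ dz
  d(-2*x*z + 3*y - 2*z) includes (∂/∂x)(-2*x*z + 3*y - 2*z) dx = (-2*z) dx, which multiplied by dy ∧ dz gives (-2*z) dx ∧ dy ∧ dz
Collecting like 3-forms: d(omega) = (2*x + 3*y - 2*z) dx ∧ dy ∧ dz.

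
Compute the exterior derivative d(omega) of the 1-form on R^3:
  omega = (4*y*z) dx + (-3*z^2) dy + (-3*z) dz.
d(omega) = (-4*z) dx ∧ dy + (-4*y) dx ∧ dz + (6*z) dy ∧ dz

For a 1-form omega = sum_i f_i dx_i, the exterior derivative is
  d(omega) = sum_{i < j} (∂f_j/∂x_i - ∂f_i/∂x_j) dx_i ∧ dx_j.
  coefficient of dx ∧ dy: ∂f_2/∂x - ∂f_1/∂y = ∂(-3*z^2)/∂x - ∂(4*y*z)/∂y = -4*z
  coefficient of dx ∧ dz: ∂f_3/∂x - ∂f_1/∂z = ∂(-3*z)/∂x - ∂(4*y*z)/∂z = -4*y
  coefficient of dy ∧ dz: ∂f_3/∂y - ∂f_2/∂z = ∂(-3*z)/∂y - ∂(-3*z^2)/∂z = 6*z
Assembling: d(omega) = (-4*z) dx ∧ dy + (-4*y) dx ∧ dz + (6*z) dy ∧ dz.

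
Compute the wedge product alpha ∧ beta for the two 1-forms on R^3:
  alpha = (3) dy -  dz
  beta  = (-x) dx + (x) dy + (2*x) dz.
alpha ∧ beta = (3*x) dx ∧ dy + (7*x) dy ∧ dz + (-x) dx ∧ dz

Distribute the wedge, using dx_i ∧ dx_j = -dx_j ∧ dx_i and dx_i ∧ dx_i = 0. For each pair (i, j) with i < j, the coefficient of dx_i ∧ dx_j in alpha ∧ beta is (alpha_i * beta_j - alpha_j * beta_i). Collecting: alpha ∧ beta = (3*x) dx ∧ dy + (7*x) dy ∧ dz + (-x) dx ∧ dz.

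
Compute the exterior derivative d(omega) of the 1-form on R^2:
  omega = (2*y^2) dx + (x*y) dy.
d(omega) = (-3*y) dx ∧ dy

For a 1-form omega = sum_i f_i dx_i, the exterior derivative is
  d(omega) = sum_{i < j} (∂f_j/∂x_i - ∂f_i/∂x_j) dx_i ∧ dx_j.
  coefficient of dx ∧ dy: ∂f_2/∂x - ∂f_1/∂y = ∂(x*y)/∂x - ∂(2*y^2)/∂y = -3*y
Assembling: d(omega) = (-3*y) dx ∧ dy.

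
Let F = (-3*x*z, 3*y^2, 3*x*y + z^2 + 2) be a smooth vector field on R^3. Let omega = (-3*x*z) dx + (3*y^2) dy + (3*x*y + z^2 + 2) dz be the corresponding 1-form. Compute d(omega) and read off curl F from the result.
d(omega) = (3*x) dy ∧ dz + (-3*x - 3*y) dz ∧ dx + (0) dx ∧ dy; curl F = (3*x, -3*x - 3*y, 0)

d omega = sum_{i<j} (∂f_j/∂x_i - ∂f_i/∂x_j) dx_i ∧ dx_j. Under the identification (dy ∧ dz, dz ∧ dx, dx ∧ dy) ↔ (e_x, e_y, e_z), the coefficients are exactly the components of curl F. Compute:
  ∂R/∂y - ∂Q/∂z = (3*x) - (0) = 3*x
  ∂P/∂z - ∂R/∂x = (-3*x) - (3*y) = -3*x - 3*y
  ∂Q/∂x - ∂P/∂y = (0) - (0) = 0.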